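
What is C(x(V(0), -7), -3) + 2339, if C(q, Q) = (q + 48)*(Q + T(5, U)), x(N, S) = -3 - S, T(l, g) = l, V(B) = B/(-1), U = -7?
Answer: 2443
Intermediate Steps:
V(B) = -B (V(B) = B*(-1) = -B)
C(q, Q) = (5 + Q)*(48 + q) (C(q, Q) = (q + 48)*(Q + 5) = (48 + q)*(5 + Q) = (5 + Q)*(48 + q))
C(x(V(0), -7), -3) + 2339 = (240 + 5*(-3 - 1*(-7)) + 48*(-3) - 3*(-3 - 1*(-7))) + 2339 = (240 + 5*(-3 + 7) - 144 - 3*(-3 + 7)) + 2339 = (240 + 5*4 - 144 - 3*4) + 2339 = (240 + 20 - 144 - 12) + 2339 = 104 + 2339 = 2443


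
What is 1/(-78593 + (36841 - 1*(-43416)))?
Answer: 1/1664 ≈ 0.00060096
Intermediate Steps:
1/(-78593 + (36841 - 1*(-43416))) = 1/(-78593 + (36841 + 43416)) = 1/(-78593 + 80257) = 1/1664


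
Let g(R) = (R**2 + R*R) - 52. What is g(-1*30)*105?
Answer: 183540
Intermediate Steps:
g(R) = -52 + 2*R**2 (g(R) = (R**2 + R**2) - 52 = 2*R**2 - 52 = -52 + 2*R**2)
g(-1*30)*105 = (-52 + 2*(-1*30)**2)*105 = (-52 + 2*(-30)**2)*105 = (-52 + 2*900)*105 = (-52 + 1800)*105 = 1748*105 = 183540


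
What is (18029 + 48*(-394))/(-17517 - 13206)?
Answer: 883/30723 ≈ 0.028741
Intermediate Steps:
(18029 + 48*(-394))/(-17517 - 13206) = (18029 - 18912)/(-30723) = -883*(-1/30723) = 883/30723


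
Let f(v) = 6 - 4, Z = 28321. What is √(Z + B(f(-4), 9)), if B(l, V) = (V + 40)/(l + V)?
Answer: 6*√95205/11 ≈ 168.30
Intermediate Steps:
f(v) = 2
B(l, V) = (40 + V)/(V + l)
√(Z + B(f(-4), 9)) = √(28321 + (40 + 9)/(9 + 2)) = √(28321 + 49/11) = √(311580/11) = 6*√95205/11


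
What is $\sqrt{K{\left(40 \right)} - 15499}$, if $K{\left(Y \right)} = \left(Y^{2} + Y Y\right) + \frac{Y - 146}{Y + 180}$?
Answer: $\frac{9 i \sqrt{1837330}}{110} \approx 110.9 i$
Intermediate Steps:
$K{\left(Y \right)} = 2 Y^{2} + \frac{-146 + Y}{180 + Y}$ ($K{\left(Y \right)} = \left(Y^{2} + Y^{2}\right) + \frac{-146 + Y}{180 + Y} = 2 Y^{2} + \frac{-146 + Y}{180 + Y}$)
$\sqrt{K{\left(40 \right)} - 15499} = \sqrt{\frac{-146 + 40 + 2 \cdot 40^{3} + 360 \cdot 40^{2}}{180 + 40} - 15499} = \sqrt{\frac{-146 + 40 + 2 \cdot 64000 + 360 \cdot 1600}{220} - 15499} = \sqrt{\frac{-146 + 40 + 128000 + 576000}{220} - 15499} = \sqrt{\frac{1}{220} \cdot 703894 - 15499} = \sqrt{\frac{351947}{110} - 15499} = \sqrt{- \frac{1352943}{110}} = \frac{9 i \sqrt{1837330}}{110}$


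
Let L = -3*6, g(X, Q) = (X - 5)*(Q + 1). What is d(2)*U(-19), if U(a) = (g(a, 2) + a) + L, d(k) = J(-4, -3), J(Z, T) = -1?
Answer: 109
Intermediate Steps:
d(k) = -1
g(X, Q) = (1 + Q)*(-5 + X) (g(X, Q) = (-5 + X)*(1 + Q) = (1 + Q)*(-5 + X))
L = -18
U(a) = -33 + 4*a (U(a) = ((-5 + a - 5*2 + 2*a) + a) - 18 = ((-5 + a - 10 + 2*a) + a) - 18 = ((-15 + 3*a) + a) - 18 = (-15 + 4*a) - 18 = -33 + 4*a)
d(2)*U(-19) = -(-33 + 4*(-19)) = -(-33 - 76) = -1*(-109) = 109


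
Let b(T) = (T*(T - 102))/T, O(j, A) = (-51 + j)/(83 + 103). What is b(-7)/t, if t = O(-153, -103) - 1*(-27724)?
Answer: -3379/859410 ≈ -0.0039318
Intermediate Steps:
O(j, A) = -17/62 + j/186 (O(j, A) = (-51 + j)/186 = (-51 + j)*(1/186) = -17/62 + j/186)
b(T) = -102 + T (b(T) = (T*(-102 + T))/T = -102 + T)
t = 859410/31 (t = (-17/62 + (1/186)*(-153)) - 1*(-27724) = (-17/62 - 51/62) + 27724 = -34/31 + 27724 = 859410/31 ≈ 27723.)
b(-7)/t = (-102 - 7)/(859410/31) = -109*31/859410 = -3379/859410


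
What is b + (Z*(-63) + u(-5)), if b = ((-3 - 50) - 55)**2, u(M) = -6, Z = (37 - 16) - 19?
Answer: 11532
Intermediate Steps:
Z = 2 (Z = 21 - 19 = 2)
b = 11664 (b = (-53 - 55)**2 = (-108)**2 = 11664)
b + (Z*(-63) + u(-5)) = 11664 + (2*(-63) - 6) = 11664 + (-126 - 6) = 11664 - 132 = 11532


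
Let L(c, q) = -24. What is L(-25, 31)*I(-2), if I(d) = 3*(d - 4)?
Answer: 432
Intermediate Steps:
I(d) = -12 + 3*d (I(d) = 3*(-4 + d) = -12 + 3*d)
L(-25, 31)*I(-2) = -24*(-12 + 3*(-2)) = -24*(-12 - 6) = -24*(-18) = 432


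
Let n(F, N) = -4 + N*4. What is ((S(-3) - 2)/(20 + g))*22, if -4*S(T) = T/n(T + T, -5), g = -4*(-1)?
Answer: -715/384 ≈ -1.8620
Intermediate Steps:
n(F, N) = -4 + 4*N
g = 4
S(T) = T/96 (S(T) = -T/(4*(-4 + 4*(-5))) = -T/(4*(-4 - 20)) = -T/(4*(-24)) = -T*(-1)/(4*24) = -(-1)*T/96 = T/96)
((S(-3) - 2)/(20 + g))*22 = (((1/96)*(-3) - 2)/(20 + 4))*22 = ((-1/32 - 2)/24)*22 = -65/32*1/24*22 = -65/768*22 = -715/384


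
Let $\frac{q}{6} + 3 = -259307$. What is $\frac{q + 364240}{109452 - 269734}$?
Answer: $\frac{595810}{80141} \approx 7.4345$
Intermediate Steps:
$q = -1555860$ ($q = -18 + 6 \left(-259307\right) = -18 - 1555842 = -1555860$)
$\frac{q + 364240}{109452 - 269734} = \frac{-1555860 + 364240}{109452 - 269734} = - \frac{1191620}{-160282} = \left(-1191620\right) \left(- \frac{1}{160282}\right) = \frac{595810}{80141}$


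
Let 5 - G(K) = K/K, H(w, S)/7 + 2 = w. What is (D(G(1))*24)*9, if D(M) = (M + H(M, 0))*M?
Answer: 15552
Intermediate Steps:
H(w, S) = -14 + 7*w
G(K) = 4 (G(K) = 5 - K/K = 5 - 1*1 = 5 - 1 = 4)
D(M) = M*(-14 + 8*M) (D(M) = (M + (-14 + 7*M))*M = (-14 + 8*M)*M = M*(-14 + 8*M))
(D(G(1))*24)*9 = ((2*4*(-7 + 4*4))*24)*9 = ((2*4*(-7 + 16))*24)*9 = ((2*4*9)*24)*9 = (72*24)*9 = 1728*9 = 15552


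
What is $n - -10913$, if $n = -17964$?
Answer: $-7051$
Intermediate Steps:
$n - -10913 = -17964 - -10913 = -17964 + 10913 = -7051$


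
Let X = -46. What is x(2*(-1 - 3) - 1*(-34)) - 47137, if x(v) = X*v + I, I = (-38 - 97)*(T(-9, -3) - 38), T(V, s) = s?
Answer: -42798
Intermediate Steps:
I = 5535 (I = (-38 - 97)*(-3 - 38) = -135*(-41) = 5535)
x(v) = 5535 - 46*v (x(v) = -46*v + 5535 = 5535 - 46*v)
x(2*(-1 - 3) - 1*(-34)) - 47137 = (5535 - 46*(2*(-1 - 3) - 1*(-34))) - 47137 = (5535 - 46*(2*(-4) + 34)) - 47137 = (5535 - 46*(-8 + 34)) - 47137 = (5535 - 46*26) - 47137 = (5535 - 1196) - 47137 = 4339 - 47137 = -42798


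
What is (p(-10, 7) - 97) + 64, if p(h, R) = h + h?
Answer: -53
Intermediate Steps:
p(h, R) = 2*h
(p(-10, 7) - 97) + 64 = (2*(-10) - 97) + 64 = (-20 - 97) + 64 = -117 + 64 = -53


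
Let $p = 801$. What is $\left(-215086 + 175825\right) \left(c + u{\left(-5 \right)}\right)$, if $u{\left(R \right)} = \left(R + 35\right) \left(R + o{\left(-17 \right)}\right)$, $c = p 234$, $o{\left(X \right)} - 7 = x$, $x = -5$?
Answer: $-7355312784$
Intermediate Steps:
$o{\left(X \right)} = 2$ ($o{\left(X \right)} = 7 - 5 = 2$)
$c = 187434$ ($c = 801 \cdot 234 = 187434$)
$u{\left(R \right)} = \left(2 + R\right) \left(35 + R\right)$ ($u{\left(R \right)} = \left(R + 35\right) \left(R + 2\right) = \left(35 + R\right) \left(2 + R\right) = \left(2 + R\right) \left(35 + R\right)$)
$\left(-215086 + 175825\right) \left(c + u{\left(-5 \right)}\right) = \left(-215086 + 175825\right) \left(187434 + \left(70 + \left(-5\right)^{2} + 37 \left(-5\right)\right)\right) = - 39261 \left(187434 + \left(70 + 25 - 185\right)\right) = - 39261 \left(187434 - 90\right) = \left(-39261\right) 187344 = -7355312784$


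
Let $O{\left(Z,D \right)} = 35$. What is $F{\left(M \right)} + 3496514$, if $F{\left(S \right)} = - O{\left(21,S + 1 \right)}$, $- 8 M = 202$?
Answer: $3496479$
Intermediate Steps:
$M = - \frac{101}{4}$ ($M = \left(- \frac{1}{8}\right) 202 = - \frac{101}{4} \approx -25.25$)
$F{\left(S \right)} = -35$ ($F{\left(S \right)} = \left(-1\right) 35 = -35$)
$F{\left(M \right)} + 3496514 = -35 + 3496514 = 3496479$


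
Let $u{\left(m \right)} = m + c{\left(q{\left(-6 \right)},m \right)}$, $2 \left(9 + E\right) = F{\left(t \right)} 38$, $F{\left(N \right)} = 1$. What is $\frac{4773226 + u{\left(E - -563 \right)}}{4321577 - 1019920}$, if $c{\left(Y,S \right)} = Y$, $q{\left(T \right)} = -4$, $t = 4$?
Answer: $\frac{4773795}{3301657} \approx 1.4459$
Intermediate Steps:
$E = 10$ ($E = -9 + \frac{1 \cdot 38}{2} = -9 + \frac{1}{2} \cdot 38 = -9 + 19 = 10$)
$u{\left(m \right)} = -4 + m$ ($u{\left(m \right)} = m - 4 = -4 + m$)
$\frac{4773226 + u{\left(E - -563 \right)}}{4321577 - 1019920} = \frac{4773226 + \left(-4 + \left(10 - -563\right)\right)}{4321577 - 1019920} = \frac{4773226 + \left(-4 + \left(10 + 563\right)\right)}{4321577 - 1019920} = \frac{4773226 + \left(-4 + 573\right)}{3301657} = \left(4773226 + 569\right) \frac{1}{3301657} = 4773795 \cdot \frac{1}{3301657} = \frac{4773795}{3301657}$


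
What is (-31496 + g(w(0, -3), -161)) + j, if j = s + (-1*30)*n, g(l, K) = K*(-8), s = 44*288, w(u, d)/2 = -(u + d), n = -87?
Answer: -14926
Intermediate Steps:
w(u, d) = -2*d - 2*u (w(u, d) = 2*(-(u + d)) = 2*(-(d + u)) = 2*(-d - u) = -2*d - 2*u)
s = 12672
g(l, K) = -8*K
j = 15282 (j = 12672 - 1*30*(-87) = 12672 - 30*(-87) = 12672 + 2610 = 15282)
(-31496 + g(w(0, -3), -161)) + j = (-31496 - 8*(-161)) + 15282 = (-31496 + 1288) + 15282 = -30208 + 15282 = -14926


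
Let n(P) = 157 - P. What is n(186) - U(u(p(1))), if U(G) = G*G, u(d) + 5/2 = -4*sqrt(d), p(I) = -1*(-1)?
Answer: -285/4 ≈ -71.250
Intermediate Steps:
p(I) = 1
u(d) = -5/2 - 4*sqrt(d)
U(G) = G**2
n(186) - U(u(p(1))) = (157 - 1*186) - (-5/2 - 4*sqrt(1))**2 = (157 - 186) - (-5/2 - 4*1)**2 = -29 - (-5/2 - 4)**2 = -29 - (-13/2)**2 = -29 - 1*169/4 = -29 - 169/4 = -285/4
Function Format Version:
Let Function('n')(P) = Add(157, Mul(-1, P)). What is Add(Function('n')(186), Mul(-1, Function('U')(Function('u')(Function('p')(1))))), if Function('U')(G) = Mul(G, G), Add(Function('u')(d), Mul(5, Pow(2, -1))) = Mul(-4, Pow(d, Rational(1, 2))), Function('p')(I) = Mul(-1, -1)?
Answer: Rational(-285, 4) ≈ -71.250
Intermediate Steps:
Function('p')(I) = 1
Function('u')(d) = Add(Rational(-5, 2), Mul(-4, Pow(d, Rational(1, 2))))
Function('U')(G) = Pow(G, 2)
Add(Function('n')(186), Mul(-1, Function('U')(Function('u')(Function('p')(1))))) = Add(Add(157, Mul(-1, 186)), Mul(-1, Pow(Add(Rational(-5, 2), Mul(-4, Pow(1, Rational(1, 2)))), 2))) = Add(Add(157, -186), Mul(-1, Pow(Add(Rational(-5, 2), Mul(-4, 1)), 2))) = Add(-29, Mul(-1, Pow(Add(Rational(-5, 2), -4), 2))) = Add(-29, Mul(-1, Pow(Rational(-13, 2), 2))) = Add(-29, Mul(-1, Rational(169, 4))) = Add(-29, Rational(-169, 4)) = Rational(-285, 4)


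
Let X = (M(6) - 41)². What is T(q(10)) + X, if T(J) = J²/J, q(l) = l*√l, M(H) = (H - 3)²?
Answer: 1024 + 10*√10 ≈ 1055.6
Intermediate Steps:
M(H) = (-3 + H)²
q(l) = l^(3/2)
X = 1024 (X = ((-3 + 6)² - 41)² = (3² - 41)² = (9 - 41)² = (-32)² = 1024)
T(J) = J
T(q(10)) + X = 10^(3/2) + 1024 = 10*√10 + 1024 = 1024 + 10*√10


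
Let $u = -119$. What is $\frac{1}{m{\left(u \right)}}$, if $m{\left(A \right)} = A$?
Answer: $- \frac{1}{119} \approx -0.0084034$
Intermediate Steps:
$\frac{1}{m{\left(u \right)}} = \frac{1}{-119} = - \frac{1}{119}$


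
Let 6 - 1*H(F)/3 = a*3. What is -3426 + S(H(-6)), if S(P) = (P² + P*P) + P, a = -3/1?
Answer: 669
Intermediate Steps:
a = -3 (a = -3*1 = -3)
H(F) = 45 (H(F) = 18 - (-9)*3 = 18 - 3*(-9) = 18 + 27 = 45)
S(P) = P + 2*P² (S(P) = (P² + P²) + P = 2*P² + P = P + 2*P²)
-3426 + S(H(-6)) = -3426 + 45*(1 + 2*45) = -3426 + 45*(1 + 90) = -3426 + 45*91 = -3426 + 4095 = 669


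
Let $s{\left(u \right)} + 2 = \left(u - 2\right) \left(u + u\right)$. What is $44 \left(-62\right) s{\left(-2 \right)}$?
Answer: $-38192$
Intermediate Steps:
$s{\left(u \right)} = -2 + 2 u \left(-2 + u\right)$ ($s{\left(u \right)} = -2 + \left(u - 2\right) \left(u + u\right) = -2 + \left(-2 + u\right) 2 u = -2 + 2 u \left(-2 + u\right)$)
$44 \left(-62\right) s{\left(-2 \right)} = 44 \left(-62\right) \left(-2 - -8 + 2 \left(-2\right)^{2}\right) = - 2728 \left(-2 + 8 + 2 \cdot 4\right) = - 2728 \left(-2 + 8 + 8\right) = \left(-2728\right) 14 = -38192$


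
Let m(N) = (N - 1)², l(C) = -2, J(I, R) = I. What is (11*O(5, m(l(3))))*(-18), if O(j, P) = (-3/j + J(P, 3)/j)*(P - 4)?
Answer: -1188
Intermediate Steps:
m(N) = (-1 + N)²
O(j, P) = (-4 + P)*(-3/j + P/j) (O(j, P) = (-3/j + P/j)*(P - 4) = (-3/j + P/j)*(-4 + P) = (-4 + P)*(-3/j + P/j))
(11*O(5, m(l(3))))*(-18) = (11*((12 + ((-1 - 2)²)² - 7*(-1 - 2)²)/5))*(-18) = (11*((12 + ((-3)²)² - 7*(-3)²)/5))*(-18) = (11*((12 + 9² - 7*9)/5))*(-18) = (11*((12 + 81 - 63)/5))*(-18) = (11*((⅕)*30))*(-18) = (11*6)*(-18) = 66*(-18) = -1188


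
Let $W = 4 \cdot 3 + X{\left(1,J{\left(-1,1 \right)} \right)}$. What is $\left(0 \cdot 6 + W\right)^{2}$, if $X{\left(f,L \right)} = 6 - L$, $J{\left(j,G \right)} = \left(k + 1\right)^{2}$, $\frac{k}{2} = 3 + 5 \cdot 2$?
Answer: $505521$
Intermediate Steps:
$k = 26$ ($k = 2 \left(3 + 5 \cdot 2\right) = 2 \left(3 + 10\right) = 2 \cdot 13 = 26$)
$J{\left(j,G \right)} = 729$ ($J{\left(j,G \right)} = \left(26 + 1\right)^{2} = 27^{2} = 729$)
$W = -711$ ($W = 4 \cdot 3 + \left(6 - 729\right) = 12 + \left(6 - 729\right) = 12 - 723 = -711$)
$\left(0 \cdot 6 + W\right)^{2} = \left(0 \cdot 6 - 711\right)^{2} = \left(0 - 711\right)^{2} = \left(-711\right)^{2} = 505521$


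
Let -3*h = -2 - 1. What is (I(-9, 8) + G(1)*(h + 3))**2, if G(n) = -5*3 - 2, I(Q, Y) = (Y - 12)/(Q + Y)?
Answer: 4096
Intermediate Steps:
I(Q, Y) = (-12 + Y)/(Q + Y)
h = 1 (h = -(-2 - 1)/3 = -1/3*(-3) = 1)
G(n) = -17 (G(n) = -15 - 2 = -17)
(I(-9, 8) + G(1)*(h + 3))**2 = ((-12 + 8)/(-9 + 8) - 17*(1 + 3))**2 = (-4/(-1) - 17*4)**2 = (-1*(-4) - 68)**2 = (4 - 68)**2 = (-64)**2 = 4096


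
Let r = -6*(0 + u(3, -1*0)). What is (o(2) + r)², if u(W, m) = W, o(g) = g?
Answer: 256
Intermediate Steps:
r = -18 (r = -6*(0 + 3) = -6*3 = -18)
(o(2) + r)² = (2 - 18)² = (-16)² = 256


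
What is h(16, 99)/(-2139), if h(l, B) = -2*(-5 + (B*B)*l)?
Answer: 313622/2139 ≈ 146.62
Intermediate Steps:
h(l, B) = 10 - 2*l*B**2 (h(l, B) = -2*(-5 + B**2*l) = -2*(-5 + l*B**2) = 10 - 2*l*B**2)
h(16, 99)/(-2139) = (10 - 2*16*99**2)/(-2139) = (10 - 2*16*9801)*(-1/2139) = (10 - 313632)*(-1/2139) = -313622*(-1/2139) = 313622/2139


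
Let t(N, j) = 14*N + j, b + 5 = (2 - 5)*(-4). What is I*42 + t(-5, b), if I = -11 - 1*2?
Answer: -609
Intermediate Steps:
b = 7 (b = -5 + (2 - 5)*(-4) = -5 - 3*(-4) = -5 + 12 = 7)
I = -13 (I = -11 - 2 = -13)
t(N, j) = j + 14*N
I*42 + t(-5, b) = -13*42 + (7 + 14*(-5)) = -546 + (7 - 70) = -546 - 63 = -609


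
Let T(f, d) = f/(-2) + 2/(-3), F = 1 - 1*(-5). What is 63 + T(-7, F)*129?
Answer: 857/2 ≈ 428.50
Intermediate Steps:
F = 6 (F = 1 + 5 = 6)
T(f, d) = -⅔ - f/2 (T(f, d) = f*(-½) + 2*(-⅓) = -f/2 - ⅔ = -⅔ - f/2)
63 + T(-7, F)*129 = 63 + (-⅔ - ½*(-7))*129 = 63 + (-⅔ + 7/2)*129 = 63 + (17/6)*129 = 63 + 731/2 = 857/2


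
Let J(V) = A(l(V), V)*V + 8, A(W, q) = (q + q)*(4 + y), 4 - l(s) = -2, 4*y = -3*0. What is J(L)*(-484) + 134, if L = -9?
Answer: -317370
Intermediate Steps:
y = 0 (y = (-3*0)/4 = (¼)*0 = 0)
l(s) = 6 (l(s) = 4 - 1*(-2) = 4 + 2 = 6)
A(W, q) = 8*q (A(W, q) = (q + q)*(4 + 0) = (2*q)*4 = 8*q)
J(V) = 8 + 8*V² (J(V) = (8*V)*V + 8 = 8*V² + 8 = 8 + 8*V²)
J(L)*(-484) + 134 = (8 + 8*(-9)²)*(-484) + 134 = (8 + 8*81)*(-484) + 134 = (8 + 648)*(-484) + 134 = 656*(-484) + 134 = -317504 + 134 = -317370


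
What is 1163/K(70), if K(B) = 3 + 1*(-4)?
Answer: -1163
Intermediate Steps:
K(B) = -1 (K(B) = 3 - 4 = -1)
1163/K(70) = 1163/(-1) = 1163*(-1) = -1163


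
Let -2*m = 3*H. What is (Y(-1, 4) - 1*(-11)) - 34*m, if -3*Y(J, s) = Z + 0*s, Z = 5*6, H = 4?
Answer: 205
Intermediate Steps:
Z = 30
m = -6 (m = -3*4/2 = -1/2*12 = -6)
Y(J, s) = -10 (Y(J, s) = -(30 + 0*s)/3 = -(30 + 0)/3 = -1/3*30 = -10)
(Y(-1, 4) - 1*(-11)) - 34*m = (-10 - 1*(-11)) - 34*(-6) = (-10 + 11) + 204 = 1 + 204 = 205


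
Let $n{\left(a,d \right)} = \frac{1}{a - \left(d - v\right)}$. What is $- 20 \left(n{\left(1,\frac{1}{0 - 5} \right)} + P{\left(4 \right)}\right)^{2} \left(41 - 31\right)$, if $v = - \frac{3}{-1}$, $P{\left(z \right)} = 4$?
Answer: $- \frac{1584200}{441} \approx -3592.3$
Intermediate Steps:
$v = 3$ ($v = \left(-3\right) \left(-1\right) = 3$)
$n{\left(a,d \right)} = \frac{1}{3 + a - d}$ ($n{\left(a,d \right)} = \frac{1}{a - \left(-3 + d\right)} = \frac{1}{3 + a - d}$)
$- 20 \left(n{\left(1,\frac{1}{0 - 5} \right)} + P{\left(4 \right)}\right)^{2} \left(41 - 31\right) = - 20 \left(\frac{1}{3 + 1 - \frac{1}{0 - 5}} + 4\right)^{2} \left(41 - 31\right) = - 20 \left(\frac{1}{3 + 1 - \frac{1}{-5}} + 4\right)^{2} \left(41 - 31\right) = - 20 \left(\frac{1}{3 + 1 - - \frac{1}{5}} + 4\right)^{2} \cdot 10 = - 20 \left(\frac{1}{3 + 1 + \frac{1}{5}} + 4\right)^{2} \cdot 10 = - 20 \left(\frac{1}{\frac{21}{5}} + 4\right)^{2} \cdot 10 = - 20 \left(\frac{5}{21} + 4\right)^{2} \cdot 10 = - 20 \left(\frac{89}{21}\right)^{2} \cdot 10 = \left(-20\right) \frac{7921}{441} \cdot 10 = \left(- \frac{158420}{441}\right) 10 = - \frac{1584200}{441}$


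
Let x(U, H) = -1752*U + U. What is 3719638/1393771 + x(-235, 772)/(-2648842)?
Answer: 9279217499261/3691879163182 ≈ 2.5134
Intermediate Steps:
x(U, H) = -1751*U
3719638/1393771 + x(-235, 772)/(-2648842) = 3719638/1393771 - 1751*(-235)/(-2648842) = 3719638*(1/1393771) + 411485*(-1/2648842) = 3719638/1393771 - 411485/2648842 = 9279217499261/3691879163182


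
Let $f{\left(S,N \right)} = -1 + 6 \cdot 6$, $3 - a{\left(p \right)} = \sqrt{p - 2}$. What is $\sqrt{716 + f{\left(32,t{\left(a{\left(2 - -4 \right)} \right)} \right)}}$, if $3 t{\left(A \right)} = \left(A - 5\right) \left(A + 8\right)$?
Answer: $\sqrt{751} \approx 27.404$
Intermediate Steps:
$a{\left(p \right)} = 3 - \sqrt{-2 + p}$ ($a{\left(p \right)} = 3 - \sqrt{p - 2} = 3 - \sqrt{-2 + p}$)
$t{\left(A \right)} = \frac{\left(-5 + A\right) \left(8 + A\right)}{3}$ ($t{\left(A \right)} = \frac{\left(A - 5\right) \left(A + 8\right)}{3} = \frac{\left(-5 + A\right) \left(8 + A\right)}{3}$)
$f{\left(S,N \right)} = 35$ ($f{\left(S,N \right)} = -1 + 36 = 35$)
$\sqrt{716 + f{\left(32,t{\left(a{\left(2 - -4 \right)} \right)} \right)}} = \sqrt{716 + 35} = \sqrt{751}$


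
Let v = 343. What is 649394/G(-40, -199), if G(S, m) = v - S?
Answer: 649394/383 ≈ 1695.5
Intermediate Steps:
G(S, m) = 343 - S
649394/G(-40, -199) = 649394/(343 - 1*(-40)) = 649394/(343 + 40) = 649394/383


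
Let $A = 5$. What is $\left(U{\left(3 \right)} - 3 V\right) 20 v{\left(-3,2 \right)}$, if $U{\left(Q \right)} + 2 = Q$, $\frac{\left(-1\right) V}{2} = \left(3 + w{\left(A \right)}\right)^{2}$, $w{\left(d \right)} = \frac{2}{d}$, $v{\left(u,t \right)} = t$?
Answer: $\frac{14072}{5} \approx 2814.4$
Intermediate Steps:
$V = - \frac{578}{25}$ ($V = - 2 \left(3 + \frac{2}{5}\right)^{2} = - 2 \left(\frac{17}{5}\right)^{2} = \left(-2\right) \frac{289}{25} = - \frac{578}{25} \approx -23.12$)
$U{\left(Q \right)} = -2 + Q$
$\left(U{\left(3 \right)} - 3 V\right) 20 v{\left(-3,2 \right)} = \left(\left(-2 + 3\right) - - \frac{1734}{25}\right) 20 \cdot 2 = \left(1 + \frac{1734}{25}\right) 20 \cdot 2 = \frac{1759}{25} \cdot 20 \cdot 2 = \frac{7036}{5} \cdot 2 = \frac{14072}{5}$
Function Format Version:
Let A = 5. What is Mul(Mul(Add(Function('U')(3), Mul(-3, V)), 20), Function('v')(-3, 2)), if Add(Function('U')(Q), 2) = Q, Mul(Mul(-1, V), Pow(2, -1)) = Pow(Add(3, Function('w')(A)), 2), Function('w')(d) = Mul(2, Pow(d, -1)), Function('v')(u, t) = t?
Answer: Rational(14072, 5) ≈ 2814.4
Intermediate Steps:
V = Rational(-578, 25) (V = Mul(-2, Pow(Add(3, Mul(2, Pow(5, -1))), 2)) = Mul(-2, Pow(Add(3, Mul(2, Rational(1, 5))), 2)) = Mul(-2, Pow(Add(3, Rational(2, 5)), 2)) = Mul(-2, Pow(Rational(17, 5), 2)) = Mul(-2, Rational(289, 25)) = Rational(-578, 25) ≈ -23.120)
Function('U')(Q) = Add(-2, Q)
Mul(Mul(Add(Function('U')(3), Mul(-3, V)), 20), Function('v')(-3, 2)) = Mul(Mul(Add(Add(-2, 3), Mul(-3, Rational(-578, 25))), 20), 2) = Mul(Mul(Add(1, Rational(1734, 25)), 20), 2) = Mul(Mul(Rational(1759, 25), 20), 2) = Mul(Rational(7036, 5), 2) = Rational(14072, 5)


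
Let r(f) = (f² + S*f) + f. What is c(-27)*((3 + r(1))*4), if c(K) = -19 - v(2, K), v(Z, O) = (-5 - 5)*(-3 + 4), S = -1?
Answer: -144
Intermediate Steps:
v(Z, O) = -10 (v(Z, O) = -10*1 = -10)
c(K) = -9 (c(K) = -19 - 1*(-10) = -19 + 10 = -9)
r(f) = f² (r(f) = (f² - f) + f = f²)
c(-27)*((3 + r(1))*4) = -9*(3 + 1²)*4 = -9*(3 + 1)*4 = -36*4 = -9*16 = -144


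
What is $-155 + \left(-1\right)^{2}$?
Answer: $-154$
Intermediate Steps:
$-155 + \left(-1\right)^{2} = -155 + 1 = -154$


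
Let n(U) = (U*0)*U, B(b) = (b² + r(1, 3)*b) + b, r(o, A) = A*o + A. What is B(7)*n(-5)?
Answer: 0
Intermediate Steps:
r(o, A) = A + A*o
B(b) = b² + 7*b (B(b) = (b² + (3*(1 + 1))*b) + b = (b² + (3*2)*b) + b = (b² + 6*b) + b = b² + 7*b)
n(U) = 0 (n(U) = 0*U = 0)
B(7)*n(-5) = (7*(7 + 7))*0 = (7*14)*0 = 98*0 = 0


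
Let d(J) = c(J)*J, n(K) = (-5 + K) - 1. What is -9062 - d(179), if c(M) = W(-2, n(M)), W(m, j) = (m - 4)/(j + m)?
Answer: -516176/57 ≈ -9055.7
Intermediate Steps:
n(K) = -6 + K
W(m, j) = (-4 + m)/(j + m)
c(M) = -6/(-8 + M) (c(M) = (-4 - 2)/((-6 + M) - 2) = -6/(-8 + M))
d(J) = -6*J/(-8 + J) (d(J) = (-6/(-8 + J))*J = -6*J/(-8 + J))
-9062 - d(179) = -9062 - (-6)*179/(-8 + 179) = -9062 - (-6)*179/171 = -9062 - 1*(-358/57) = -9062 + 358/57 = -516176/57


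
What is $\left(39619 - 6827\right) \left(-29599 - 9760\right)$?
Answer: $-1290660328$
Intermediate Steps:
$\left(39619 - 6827\right) \left(-29599 - 9760\right) = 32792 \left(-29599 - 9760\right) = 32792 \left(-39359\right) = -1290660328$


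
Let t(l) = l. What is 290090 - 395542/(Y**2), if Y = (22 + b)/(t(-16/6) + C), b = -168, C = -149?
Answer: -13117528295/95922 ≈ -1.3675e+5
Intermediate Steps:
Y = 438/455 (Y = (22 - 168)/(-16/6 - 149) = -146/(-16*1/6 - 149) = -146/(-8/3 - 149) = -146/(-455/3) = -146*(-3/455) = 438/455 ≈ 0.96264)
290090 - 395542/(Y**2) = 290090 - 395542/((438/455)**2) = 290090 - 395542/191844/207025 = 290090 - 395542*207025/191844 = 290090 - 1*40943541275/95922 = 290090 - 40943541275/95922 = -13117528295/95922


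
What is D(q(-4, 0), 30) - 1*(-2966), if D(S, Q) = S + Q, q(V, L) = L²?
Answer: 2996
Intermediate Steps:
D(S, Q) = Q + S
D(q(-4, 0), 30) - 1*(-2966) = (30 + 0²) - 1*(-2966) = (30 + 0) + 2966 = 30 + 2966 = 2996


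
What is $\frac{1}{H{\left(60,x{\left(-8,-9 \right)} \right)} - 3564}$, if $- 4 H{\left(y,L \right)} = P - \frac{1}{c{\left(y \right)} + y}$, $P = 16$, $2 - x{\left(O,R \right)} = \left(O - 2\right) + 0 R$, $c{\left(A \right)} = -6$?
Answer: $- \frac{216}{770687} \approx -0.00028027$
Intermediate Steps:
$x{\left(O,R \right)} = 4 - O$ ($x{\left(O,R \right)} = 2 - \left(\left(O - 2\right) + 0 R\right) = 2 - \left(\left(O - 2\right) + 0\right) = 2 - \left(\left(-2 + O\right) + 0\right) = 2 - \left(-2 + O\right) = 4 - O$)
$H{\left(y,L \right)} = -4 + \frac{1}{4 \left(-6 + y\right)}$ ($H{\left(y,L \right)} = - \frac{16 - \frac{1}{-6 + y}}{4} = -4 + \frac{1}{4 \left(-6 + y\right)}$)
$\frac{1}{H{\left(60,x{\left(-8,-9 \right)} \right)} - 3564} = \frac{1}{\frac{97 - 960}{4 \left(-6 + 60\right)} - 3564} = \frac{1}{\frac{97 - 960}{4 \cdot 54} - 3564} = \frac{1}{\frac{1}{4} \cdot \frac{1}{54} \left(-863\right) - 3564} = \frac{1}{- \frac{863}{216} - 3564} = \frac{1}{- \frac{770687}{216}} = - \frac{216}{770687}$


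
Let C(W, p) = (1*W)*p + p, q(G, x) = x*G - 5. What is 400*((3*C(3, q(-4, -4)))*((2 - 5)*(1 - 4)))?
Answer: 475200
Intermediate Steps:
q(G, x) = -5 + G*x (q(G, x) = G*x - 5 = -5 + G*x)
C(W, p) = p + W*p (C(W, p) = W*p + p = p + W*p)
400*((3*C(3, q(-4, -4)))*((2 - 5)*(1 - 4))) = 400*((3*((-5 - 4*(-4))*(1 + 3)))*((2 - 5)*(1 - 4))) = 400*((3*((-5 + 16)*4))*(-3*(-3))) = 400*((3*(11*4))*9) = 400*((3*44)*9) = 400*(132*9) = 400*1188 = 475200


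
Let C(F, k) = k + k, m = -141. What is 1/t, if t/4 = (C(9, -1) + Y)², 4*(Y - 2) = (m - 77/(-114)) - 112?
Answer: 51984/827425225 ≈ 6.2826e-5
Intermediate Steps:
Y = -27853/456 (Y = 2 + ((-141 - 77/(-114)) - 112)/4 = 2 + ((-141 - 77*(-1/114)) - 112)/4 = 2 + ((-141 + 77/114) - 112)/4 = 2 + (-15997/114 - 112)/4 = 2 + (¼)*(-28765/114) = 2 - 28765/456 = -27853/456 ≈ -61.081)
C(F, k) = 2*k
t = 827425225/51984 (t = 4*(2*(-1) - 27853/456)² = 4*(-2 - 27853/456)² = 4*(-28765/456)² = 4*(827425225/207936) = 827425225/51984 ≈ 15917.)
1/t = 1/(827425225/51984) = 51984/827425225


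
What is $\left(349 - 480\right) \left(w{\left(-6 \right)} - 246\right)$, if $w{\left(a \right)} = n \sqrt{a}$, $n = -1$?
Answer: $32226 + 131 i \sqrt{6} \approx 32226.0 + 320.88 i$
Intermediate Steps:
$w{\left(a \right)} = - \sqrt{a}$
$\left(349 - 480\right) \left(w{\left(-6 \right)} - 246\right) = \left(349 - 480\right) \left(- \sqrt{-6} - 246\right) = - 131 \left(- i \sqrt{6} - 246\right) = - 131 \left(-246 - i \sqrt{6}\right) = 32226 + 131 i \sqrt{6}$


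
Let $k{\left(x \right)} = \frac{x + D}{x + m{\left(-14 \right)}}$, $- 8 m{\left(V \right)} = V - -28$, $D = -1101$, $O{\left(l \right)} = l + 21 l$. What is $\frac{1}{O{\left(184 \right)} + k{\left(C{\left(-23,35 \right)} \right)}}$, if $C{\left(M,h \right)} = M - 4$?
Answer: $\frac{115}{470032} \approx 0.00024466$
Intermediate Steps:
$O{\left(l \right)} = 22 l$
$C{\left(M,h \right)} = -4 + M$
$m{\left(V \right)} = - \frac{7}{2} - \frac{V}{8}$ ($m{\left(V \right)} = - \frac{V - -28}{8} = - \frac{V + 28}{8} = - \frac{28 + V}{8} = - \frac{7}{2} - \frac{V}{8}$)
$k{\left(x \right)} = \frac{-1101 + x}{- \frac{7}{4} + x}$ ($k{\left(x \right)} = \frac{x - 1101}{x - \frac{7}{4}} = \frac{-1101 + x}{x + \left(- \frac{7}{2} + \frac{7}{4}\right)} = \frac{-1101 + x}{x - \frac{7}{4}} = \frac{-1101 + x}{- \frac{7}{4} + x}$)
$\frac{1}{O{\left(184 \right)} + k{\left(C{\left(-23,35 \right)} \right)}} = \frac{1}{22 \cdot 184 + \frac{4 \left(-1101 - 27\right)}{-7 + 4 \left(-4 - 23\right)}} = \frac{1}{4048 + \frac{4 \left(-1101 - 27\right)}{-7 + 4 \left(-27\right)}} = \frac{1}{4048 + 4 \frac{1}{-7 - 108} \left(-1128\right)} = \frac{1}{4048 + 4 \frac{1}{-115} \left(-1128\right)} = \frac{1}{4048 + 4 \left(- \frac{1}{115}\right) \left(-1128\right)} = \frac{1}{4048 + \frac{4512}{115}} = \frac{1}{\frac{470032}{115}} = \frac{115}{470032}$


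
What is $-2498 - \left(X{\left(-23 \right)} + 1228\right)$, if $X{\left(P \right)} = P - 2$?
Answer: $-3701$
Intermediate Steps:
$X{\left(P \right)} = -2 + P$ ($X{\left(P \right)} = P - 2 = -2 + P$)
$-2498 - \left(X{\left(-23 \right)} + 1228\right) = -2498 - \left(\left(-2 - 23\right) + 1228\right) = -2498 - \left(-25 + 1228\right) = -2498 - 1203 = -3701$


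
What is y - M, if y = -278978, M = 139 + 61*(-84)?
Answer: -273993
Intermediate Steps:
M = -4985 (M = 139 - 5124 = -4985)
y - M = -278978 - 1*(-4985) = -278978 + 4985 = -273993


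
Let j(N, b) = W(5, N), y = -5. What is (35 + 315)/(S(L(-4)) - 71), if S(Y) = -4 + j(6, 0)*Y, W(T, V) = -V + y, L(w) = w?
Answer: -350/31 ≈ -11.290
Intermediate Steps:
W(T, V) = -5 - V (W(T, V) = -V - 5 = -5 - V)
j(N, b) = -5 - N
S(Y) = -4 - 11*Y (S(Y) = -4 + (-5 - 1*6)*Y = -4 + (-5 - 6)*Y = -4 - 11*Y)
(35 + 315)/(S(L(-4)) - 71) = (35 + 315)/((-4 - 11*(-4)) - 71) = 350/((-4 + 44) - 71) = 350/(40 - 71) = 350/(-31) = 350*(-1/31) = -350/31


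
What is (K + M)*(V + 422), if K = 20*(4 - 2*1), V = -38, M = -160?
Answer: -46080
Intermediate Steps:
K = 40 (K = 20*(4 - 2) = 20*2 = 40)
(K + M)*(V + 422) = (40 - 160)*(-38 + 422) = -120*384 = -46080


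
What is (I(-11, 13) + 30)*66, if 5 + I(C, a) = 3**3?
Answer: 3432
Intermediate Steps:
I(C, a) = 22 (I(C, a) = -5 + 3**3 = -5 + 27 = 22)
(I(-11, 13) + 30)*66 = (22 + 30)*66 = 52*66 = 3432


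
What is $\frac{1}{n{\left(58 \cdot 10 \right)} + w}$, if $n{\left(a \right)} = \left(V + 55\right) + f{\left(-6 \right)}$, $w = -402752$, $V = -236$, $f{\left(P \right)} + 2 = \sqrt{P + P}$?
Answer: $- \frac{402935}{162356614237} - \frac{2 i \sqrt{3}}{162356614237} \approx -2.4818 \cdot 10^{-6} - 2.1336 \cdot 10^{-11} i$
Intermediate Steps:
$f{\left(P \right)} = -2 + \sqrt{2} \sqrt{P}$ ($f{\left(P \right)} = -2 + \sqrt{P + P} = -2 + \sqrt{2 P} = -2 + \sqrt{2} \sqrt{P}$)
$n{\left(a \right)} = -183 + 2 i \sqrt{3}$ ($n{\left(a \right)} = \left(-236 + 55\right) - \left(2 - \sqrt{2} \sqrt{-6}\right) = -181 - \left(2 - \sqrt{2} i \sqrt{6}\right) = -181 - \left(2 - 2 i \sqrt{3}\right) = -183 + 2 i \sqrt{3}$)
$\frac{1}{n{\left(58 \cdot 10 \right)} + w} = \frac{1}{\left(-183 + 2 i \sqrt{3}\right) - 402752} = \frac{1}{-402935 + 2 i \sqrt{3}}$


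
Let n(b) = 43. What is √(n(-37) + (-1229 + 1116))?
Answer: I*√70 ≈ 8.3666*I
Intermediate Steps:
√(n(-37) + (-1229 + 1116)) = √(43 + (-1229 + 1116)) = √(43 - 113) = √(-70) = I*√70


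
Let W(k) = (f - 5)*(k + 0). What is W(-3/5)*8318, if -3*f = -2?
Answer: 108134/5 ≈ 21627.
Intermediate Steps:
f = ⅔ (f = -⅓*(-2) = ⅔ ≈ 0.66667)
W(k) = -13*k/3 (W(k) = (⅔ - 5)*(k + 0) = -13*k/3)
W(-3/5)*8318 = -(-13)/5*8318 = -13/3*(-⅗)*8318 = (13/5)*8318 = 108134/5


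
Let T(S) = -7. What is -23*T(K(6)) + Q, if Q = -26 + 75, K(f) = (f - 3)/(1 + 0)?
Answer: 210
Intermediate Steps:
K(f) = -3 + f (K(f) = (-3 + f)/1 = (-3 + f)*1 = -3 + f)
Q = 49
-23*T(K(6)) + Q = -23*(-7) + 49 = 161 + 49 = 210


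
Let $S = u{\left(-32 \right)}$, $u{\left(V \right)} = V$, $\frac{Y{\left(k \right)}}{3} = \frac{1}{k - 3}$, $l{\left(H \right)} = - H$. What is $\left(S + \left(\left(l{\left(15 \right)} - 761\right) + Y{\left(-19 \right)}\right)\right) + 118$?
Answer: $- \frac{15183}{22} \approx -690.14$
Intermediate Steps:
$Y{\left(k \right)} = \frac{3}{-3 + k}$ ($Y{\left(k \right)} = \frac{3}{k - 3} = \frac{3}{-3 + k}$)
$S = -32$
$\left(S + \left(\left(l{\left(15 \right)} - 761\right) + Y{\left(-19 \right)}\right)\right) + 118 = \left(-32 + \left(\left(\left(-1\right) 15 - 761\right) + \frac{3}{-3 - 19}\right)\right) + 118 = \left(-32 + \left(\left(-15 - 761\right) + \frac{3}{-22}\right)\right) + 118 = \left(-32 + \left(-776 + 3 \left(- \frac{1}{22}\right)\right)\right) + 118 = \left(-32 - \frac{17075}{22}\right) + 118 = - \frac{17779}{22} + 118 = - \frac{15183}{22}$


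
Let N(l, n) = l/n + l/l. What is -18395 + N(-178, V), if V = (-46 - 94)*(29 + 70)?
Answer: -127470331/6930 ≈ -18394.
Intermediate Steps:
V = -13860 (V = -140*99 = -13860)
N(l, n) = 1 + l/n (N(l, n) = l/n + 1 = 1 + l/n)
-18395 + N(-178, V) = -18395 + (-178 - 13860)/(-13860) = -18395 - 1/13860*(-14038) = -18395 + 7019/6930 = -127470331/6930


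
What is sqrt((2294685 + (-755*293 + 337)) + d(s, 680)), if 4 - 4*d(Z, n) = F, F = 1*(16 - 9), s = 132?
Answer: 5*sqrt(331809)/2 ≈ 1440.1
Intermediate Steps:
F = 7 (F = 1*7 = 7)
d(Z, n) = -3/4 (d(Z, n) = 1 - 1/4*7 = 1 - 7/4 = -3/4)
sqrt((2294685 + (-755*293 + 337)) + d(s, 680)) = sqrt((2294685 + (-755*293 + 337)) - 3/4) = sqrt((2294685 + (-221215 + 337)) - 3/4) = sqrt((2294685 - 220878) - 3/4) = sqrt(2073807 - 3/4) = sqrt(8295225/4) = 5*sqrt(331809)/2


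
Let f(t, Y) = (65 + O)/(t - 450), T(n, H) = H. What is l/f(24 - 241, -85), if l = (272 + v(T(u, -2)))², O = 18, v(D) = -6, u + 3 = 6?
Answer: -47194252/83 ≈ -5.6861e+5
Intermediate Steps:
u = 3 (u = -3 + 6 = 3)
f(t, Y) = 83/(-450 + t) (f(t, Y) = (65 + 18)/(t - 450) = 83/(-450 + t))
l = 70756 (l = (272 - 6)² = 266² = 70756)
l/f(24 - 241, -85) = 70756/((83/(-450 + (24 - 241)))) = 70756/((83/(-450 - 217))) = 70756/((83/(-667))) = 70756/((83*(-1/667))) = 70756/(-83/667) = 70756*(-667/83) = -47194252/83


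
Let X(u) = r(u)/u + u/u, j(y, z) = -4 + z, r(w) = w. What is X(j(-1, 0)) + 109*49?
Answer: 5343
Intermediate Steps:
X(u) = 2 (X(u) = u/u + u/u = 1 + 1 = 2)
X(j(-1, 0)) + 109*49 = 2 + 109*49 = 2 + 5341 = 5343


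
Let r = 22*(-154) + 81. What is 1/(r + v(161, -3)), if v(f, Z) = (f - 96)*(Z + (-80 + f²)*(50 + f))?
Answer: 1/354405813 ≈ 2.8216e-9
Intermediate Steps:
v(f, Z) = (-96 + f)*(Z + (-80 + f²)*(50 + f))
r = -3307 (r = -3388 + 81 = -3307)
1/(r + v(161, -3)) = 1/(-3307 + (384000 + 161⁴ - 4880*161² - 96*(-3) - 46*161³ + 3680*161 - 3*161)) = 1/(-3307 + (384000 + 671898241 - 4880*25921 + 288 - 46*4173281 + 592480 - 483)) = 1/(-3307 + (384000 + 671898241 - 126494480 + 288 - 191970926 + 592480 - 483)) = 1/(-3307 + 354409120) = 1/354405813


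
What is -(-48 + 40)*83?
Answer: 664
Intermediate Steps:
-(-48 + 40)*83 = -(-8*83) = -(-664) = -1*(-664) = 664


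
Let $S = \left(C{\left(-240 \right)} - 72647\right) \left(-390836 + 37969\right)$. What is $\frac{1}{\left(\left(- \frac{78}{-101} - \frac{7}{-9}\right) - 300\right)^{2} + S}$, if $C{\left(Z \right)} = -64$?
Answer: $\frac{826281}{21200223376563478} \approx 3.8975 \cdot 10^{-11}$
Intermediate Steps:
$S = 25657312437$ ($S = \left(-64 - 72647\right) \left(-390836 + 37969\right) = \left(-72711\right) \left(-352867\right) = 25657312437$)
$\frac{1}{\left(\left(- \frac{78}{-101} - \frac{7}{-9}\right) - 300\right)^{2} + S} = \frac{1}{\left(\left(- \frac{78}{-101} - \frac{7}{-9}\right) - 300\right)^{2} + 25657312437} = \frac{1}{\left(\left(\left(-78\right) \left(- \frac{1}{101}\right) - - \frac{7}{9}\right) - 300\right)^{2} + 25657312437} = \frac{1}{\left(\left(\frac{78}{101} + \frac{7}{9}\right) - 300\right)^{2} + 25657312437} = \frac{1}{\left(\frac{1409}{909} - 300\right)^{2} + 25657312437} = \frac{1}{\left(- \frac{271291}{909}\right)^{2} + 25657312437} = \frac{1}{\frac{73598806681}{826281} + 25657312437} = \frac{1}{\frac{21200223376563478}{826281}} = \frac{826281}{21200223376563478}$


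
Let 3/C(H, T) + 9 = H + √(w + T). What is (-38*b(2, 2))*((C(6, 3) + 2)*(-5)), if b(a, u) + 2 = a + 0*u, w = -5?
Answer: 0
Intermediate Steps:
b(a, u) = -2 + a (b(a, u) = -2 + (a + 0*u) = -2 + (a + 0) = -2 + a)
C(H, T) = 3/(-9 + H + √(-5 + T)) (C(H, T) = 3/(-9 + (H + √(-5 + T))) = 3/(-9 + H + √(-5 + T)))
(-38*b(2, 2))*((C(6, 3) + 2)*(-5)) = (-38*(-2 + 2))*((3/(-9 + 6 + √(-5 + 3)) + 2)*(-5)) = (-38*0)*((3/(-9 + 6 + √(-2)) + 2)*(-5)) = 0*((3/(-9 + 6 + I*√2) + 2)*(-5)) = 0*((3/(-3 + I*√2) + 2)*(-5)) = 0*((2 + 3/(-3 + I*√2))*(-5)) = 0*(-10 - 15/(-3 + I*√2)) = 0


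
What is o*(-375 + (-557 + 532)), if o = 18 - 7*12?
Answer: 26400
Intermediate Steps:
o = -66 (o = 18 - 84 = -66)
o*(-375 + (-557 + 532)) = -66*(-375 + (-557 + 532)) = -66*(-375 - 25) = -66*(-400) = 26400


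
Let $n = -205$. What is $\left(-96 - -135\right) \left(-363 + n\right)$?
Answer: $-22152$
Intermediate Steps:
$\left(-96 - -135\right) \left(-363 + n\right) = \left(-96 - -135\right) \left(-363 - 205\right) = \left(-96 + 135\right) \left(-568\right) = 39 \left(-568\right) = -22152$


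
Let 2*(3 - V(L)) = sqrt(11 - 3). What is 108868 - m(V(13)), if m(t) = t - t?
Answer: 108868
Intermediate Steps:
V(L) = 3 - sqrt(2) (V(L) = 3 - sqrt(11 - 3)/2 = 3 - sqrt(2))
m(t) = 0
108868 - m(V(13)) = 108868 - 1*0 = 108868 + 0 = 108868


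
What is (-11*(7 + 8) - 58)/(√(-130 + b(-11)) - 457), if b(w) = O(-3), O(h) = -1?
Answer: 101911/208980 + 223*I*√131/208980 ≈ 0.48766 + 0.012213*I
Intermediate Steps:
b(w) = -1
(-11*(7 + 8) - 58)/(√(-130 + b(-11)) - 457) = (-11*(7 + 8) - 58)/(√(-130 - 1) - 457) = (-11*15 - 58)/(√(-131) - 457) = (-165 - 58)/(I*√131 - 457) = -223/(-457 + I*√131)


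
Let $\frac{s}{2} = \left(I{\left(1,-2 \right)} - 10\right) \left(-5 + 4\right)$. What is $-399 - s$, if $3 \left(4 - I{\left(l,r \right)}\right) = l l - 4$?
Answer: $-409$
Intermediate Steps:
$I{\left(l,r \right)} = \frac{16}{3} - \frac{l^{2}}{3}$ ($I{\left(l,r \right)} = 4 - \frac{l l - 4}{3} = 4 - \frac{l^{2} - 4}{3} = 4 - \frac{-4 + l^{2}}{3} = 4 - \left(- \frac{4}{3} + \frac{l^{2}}{3}\right) = \frac{16}{3} - \frac{l^{2}}{3}$)
$s = 10$ ($s = 2 \left(\left(\frac{16}{3} - \frac{1^{2}}{3}\right) - 10\right) \left(-5 + 4\right) = 2 \left(\left(\frac{16}{3} - \frac{1}{3}\right) - 10\right) \left(-1\right) = 2 \left(5 - 10\right) \left(-1\right) = 2 \left(\left(-5\right) \left(-1\right)\right) = 2 \cdot 5 = 10$)
$-399 - s = -399 - 10 = -409$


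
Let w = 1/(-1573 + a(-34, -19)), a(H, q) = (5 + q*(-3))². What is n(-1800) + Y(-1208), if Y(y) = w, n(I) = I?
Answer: -4087799/2271 ≈ -1800.0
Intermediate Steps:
a(H, q) = (5 - 3*q)²
w = 1/2271 (w = 1/(-1573 + (-5 + 3*(-19))²) = 1/(-1573 + (-5 - 57)²) = 1/(-1573 + (-62)²) = 1/(-1573 + 3844) = 1/2271 ≈ 0.00044033)
Y(y) = 1/2271
n(-1800) + Y(-1208) = -1800 + 1/2271 = -4087799/2271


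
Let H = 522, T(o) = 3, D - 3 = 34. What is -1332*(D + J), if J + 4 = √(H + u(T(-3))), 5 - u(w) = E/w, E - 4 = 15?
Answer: -43956 - 444*√4686 ≈ -74350.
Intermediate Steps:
D = 37 (D = 3 + 34 = 37)
E = 19 (E = 4 + 15 = 19)
u(w) = 5 - 19/w
J = -4 + √4686/3 (J = -4 + √(522 + (5 - 19/3)) = -4 + √(522 - 4/3) = -4 + √(1562/3) = -4 + √4686/3 ≈ 18.818)
-1332*(D + J) = -1332*(37 + (-4 + √4686/3)) = -1332*(33 + √4686/3) = -43956 - 444*√4686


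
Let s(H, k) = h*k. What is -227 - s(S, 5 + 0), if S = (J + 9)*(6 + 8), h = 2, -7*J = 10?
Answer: -237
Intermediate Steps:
J = -10/7 (J = -⅐*10 = -10/7 ≈ -1.4286)
S = 106 (S = (-10/7 + 9)*(6 + 8) = (53/7)*14 = 106)
s(H, k) = 2*k
-227 - s(S, 5 + 0) = -227 - 2*(5 + 0) = -227 - 2*5 = -227 - 1*10 = -227 - 10 = -237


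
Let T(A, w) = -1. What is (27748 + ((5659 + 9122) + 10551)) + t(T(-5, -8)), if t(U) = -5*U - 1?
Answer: 53084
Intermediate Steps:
t(U) = -1 - 5*U
(27748 + ((5659 + 9122) + 10551)) + t(T(-5, -8)) = (27748 + ((5659 + 9122) + 10551)) + (-1 - 5*(-1)) = (27748 + (14781 + 10551)) + (-1 + 5) = (27748 + 25332) + 4 = 53080 + 4 = 53084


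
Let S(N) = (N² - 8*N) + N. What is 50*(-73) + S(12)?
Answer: -3590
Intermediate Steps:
S(N) = N² - 7*N
50*(-73) + S(12) = 50*(-73) + 12*(-7 + 12) = -3650 + 12*5 = -3650 + 60 = -3590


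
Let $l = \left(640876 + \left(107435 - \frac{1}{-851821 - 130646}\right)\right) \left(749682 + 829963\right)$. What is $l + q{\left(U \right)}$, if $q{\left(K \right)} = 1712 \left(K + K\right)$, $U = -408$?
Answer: $\frac{1161339198661051246}{982467} \approx 1.1821 \cdot 10^{12}$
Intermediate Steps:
$q{\left(K \right)} = 3424 K$ ($q{\left(K \right)} = 1712 \cdot 2 K = 3424 K$)
$l = \frac{1161340571159590510}{982467}$ ($l = \left(640876 + \left(107435 - \frac{1}{-851821 - 130646}\right)\right) 1579645 = \left(640876 + \left(107435 - \frac{1}{-982467}\right)\right) 1579645 = \left(640876 + \left(107435 - - \frac{1}{982467}\right)\right) 1579645 = \left(640876 + \left(107435 + \frac{1}{982467}\right)\right) 1579645 = \left(640876 + \frac{105551342146}{982467}\right) 1579645 = \frac{735190863238}{982467} \cdot 1579645 = \frac{1161340571159590510}{982467} \approx 1.1821 \cdot 10^{12}$)
$l + q{\left(U \right)} = \frac{1161340571159590510}{982467} + 3424 \left(-408\right) = \frac{1161340571159590510}{982467} - 1396992 = \frac{1161339198661051246}{982467}$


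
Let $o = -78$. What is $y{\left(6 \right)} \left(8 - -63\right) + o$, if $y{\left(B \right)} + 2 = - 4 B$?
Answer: $-1924$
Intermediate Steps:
$y{\left(B \right)} = -2 - 4 B$
$y{\left(6 \right)} \left(8 - -63\right) + o = \left(-2 - 24\right) \left(8 - -63\right) - 78 = \left(-2 - 24\right) \left(8 + 63\right) - 78 = \left(-26\right) 71 - 78 = -1846 - 78 = -1924$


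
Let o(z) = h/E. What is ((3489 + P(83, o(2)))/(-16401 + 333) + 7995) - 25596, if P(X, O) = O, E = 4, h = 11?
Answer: -1131265439/64272 ≈ -17601.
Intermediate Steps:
o(z) = 11/4
((3489 + P(83, o(2)))/(-16401 + 333) + 7995) - 25596 = ((3489 + 11/4)/(-16401 + 333) + 7995) - 25596 = ((13967/4)/(-16068) + 7995) - 25596 = ((13967/4)*(-1/16068) + 7995) - 25596 = (-13967/64272 + 7995) - 25596 = 513840673/64272 - 25596 = -1131265439/64272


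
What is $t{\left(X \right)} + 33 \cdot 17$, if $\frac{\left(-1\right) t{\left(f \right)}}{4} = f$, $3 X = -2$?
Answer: $\frac{1691}{3} \approx 563.67$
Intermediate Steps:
$X = - \frac{2}{3}$ ($X = \frac{1}{3} \left(-2\right) = - \frac{2}{3} \approx -0.66667$)
$t{\left(f \right)} = - 4 f$
$t{\left(X \right)} + 33 \cdot 17 = \left(-4\right) \left(- \frac{2}{3}\right) + 33 \cdot 17 = \frac{8}{3} + 561 = \frac{1691}{3}$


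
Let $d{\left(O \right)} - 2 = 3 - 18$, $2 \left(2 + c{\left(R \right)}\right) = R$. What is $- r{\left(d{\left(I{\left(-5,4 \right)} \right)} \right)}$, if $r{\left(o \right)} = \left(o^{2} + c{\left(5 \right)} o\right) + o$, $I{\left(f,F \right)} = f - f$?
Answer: $- \frac{299}{2} \approx -149.5$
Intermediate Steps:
$c{\left(R \right)} = -2 + \frac{R}{2}$
$I{\left(f,F \right)} = 0$
$d{\left(O \right)} = -13$ ($d{\left(O \right)} = 2 + \left(3 - 18\right) = 2 - 15 = -13$)
$r{\left(o \right)} = o^{2} + \frac{3 o}{2}$ ($r{\left(o \right)} = \left(o^{2} + \left(-2 + \frac{1}{2} \cdot 5\right) o\right) + o = \left(o^{2} + \left(-2 + \frac{5}{2}\right) o\right) + o = \left(o^{2} + \frac{o}{2}\right) + o = o^{2} + \frac{3 o}{2}$)
$- r{\left(d{\left(I{\left(-5,4 \right)} \right)} \right)} = - \frac{\left(-13\right) \left(3 + 2 \left(-13\right)\right)}{2} = - \frac{\left(-13\right) \left(3 - 26\right)}{2} = - \frac{\left(-13\right) \left(-23\right)}{2} = \left(-1\right) \frac{299}{2} = - \frac{299}{2}$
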